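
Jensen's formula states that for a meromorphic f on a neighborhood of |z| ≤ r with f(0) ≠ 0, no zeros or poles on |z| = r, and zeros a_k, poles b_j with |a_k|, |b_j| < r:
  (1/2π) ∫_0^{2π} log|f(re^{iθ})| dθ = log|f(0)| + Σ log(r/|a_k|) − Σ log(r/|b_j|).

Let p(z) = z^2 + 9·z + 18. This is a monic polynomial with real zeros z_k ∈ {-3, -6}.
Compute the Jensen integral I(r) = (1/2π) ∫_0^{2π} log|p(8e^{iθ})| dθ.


Zeros: -6, -3; r = 8.
Inside |z| < r: -6, -3. Outside (|z| ≥ r): ∅.
p(0) = 18, so log|p(0)| = log(18) = 2.8904.
Apply Jensen: I(r) = log|p(0)| + Σ_k log(r/|z_k|), summed over zeros inside |z| < r.
  log(r/|z_k|) for z_k = -3: log(8/3) = 0.9808
  log(r/|z_k|) for z_k = -6: log(8/6) = 0.2877
Sum over inside zeros: 1.2685.
I(r) = log|p(0)| + (inside sum) = 2.8904 + 1.2685 = 4.1589.
Closed form (all zeros inside, monic): I(r) = n·log(r) = 2·log(8) = 4.1589. ✓

I(r) ≈ 4.1589.


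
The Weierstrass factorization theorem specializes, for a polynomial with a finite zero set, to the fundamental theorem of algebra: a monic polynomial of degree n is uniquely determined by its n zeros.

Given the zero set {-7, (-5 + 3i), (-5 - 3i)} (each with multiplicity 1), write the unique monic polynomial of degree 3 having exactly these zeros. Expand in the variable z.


The polynomial is p(z) = ∏_{α ∈ S} (z − α), where S = {-7, (-5 + 3i), (-5 - 3i)}.
Expanding the product yields: p(z) = z^3 + 17·z^2 + 104·z + 238.
Note conjugate pairs combine to real quadratics: (z − (-5+3i))(z − (-5−3i)) = z² + 10z + 34.
The resulting polynomial has degree 3 and real coefficients as required.

p(z) = z^3 + 17·z^2 + 104·z + 238.


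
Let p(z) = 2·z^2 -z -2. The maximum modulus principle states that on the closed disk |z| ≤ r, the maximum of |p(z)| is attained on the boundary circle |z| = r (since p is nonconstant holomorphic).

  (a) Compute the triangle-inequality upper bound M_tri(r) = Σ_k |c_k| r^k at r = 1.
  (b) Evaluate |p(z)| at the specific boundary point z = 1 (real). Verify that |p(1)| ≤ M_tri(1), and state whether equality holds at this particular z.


Coefficients: c_0 = -2, c_1 = -1, c_2 = 2. Radius r = 1.
Part (a). Triangle bound: M_tri(r) = Σ_k |c_k| r^k
  = |-2|·1^0 + |-1|·1^1 + |2|·1^2
  = 2 + 1 + 2 = 5.
This bounds M(r) := max_{|z|=r} |p(z)| from above; equality holds iff all terms c_k z^k can be made to align in phase at a single z on |z|=r.
Part (b). At z = 1 (real, on the circle |z| = r):
  p(1) = (-2)·1^0 + (-1)·1^1 + (2)·1^2 = -1.
  |p(1)| = 1.
Check: |p(1)| = 1 ≤ 5 = M_tri(1). ✓ Equality does not hold at z = 1 (the coefficients have mixed signs, so the terms do not all align in phase there).

M_tri(1) = 5; |p(1)| = 1; equality at z=1: no.


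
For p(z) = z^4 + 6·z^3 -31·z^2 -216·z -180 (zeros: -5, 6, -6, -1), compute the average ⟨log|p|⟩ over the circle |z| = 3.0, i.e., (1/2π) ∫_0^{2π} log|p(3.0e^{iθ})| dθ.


Zeros: -6, -5, -1, 6; r = 3.0.
Inside |z| < r: -1. Outside (|z| ≥ r): -6, -5, 6.
p(0) = -180, so log|p(0)| = log(180) = 5.1930.
Apply Jensen: I(r) = log|p(0)| + Σ_k log(r/|z_k|), summed over zeros inside |z| < r.
  log(r/|z_k|) for z_k = -1: log(3.0/1) = 1.0986
  Outside zeros (-6, -5, 6) contribute nothing to the Jensen sum.
Sum over inside zeros: 1.0986.
I(r) = log|p(0)| + (inside sum) = 5.1930 + 1.0986 = 6.2916.
Note: since some zeros are outside |z| ≤ r, the simplified n·log(r) form does NOT apply — only the inside zeros contribute.

I(r) ≈ 6.2916.


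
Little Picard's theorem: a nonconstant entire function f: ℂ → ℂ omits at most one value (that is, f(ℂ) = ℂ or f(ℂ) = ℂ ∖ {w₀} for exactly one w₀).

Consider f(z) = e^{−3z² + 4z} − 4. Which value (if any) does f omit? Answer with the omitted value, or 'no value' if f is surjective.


Little Picard bounds the complement of f(ℂ) to at most one point.
The exponent g(z) = −3z² + 4z is a nonconstant polynomial, hence surjective onto ℂ. So e^{g(z)} takes every value in {e^w : w ∈ ℂ} = ℂ ∖ {0}. Adding -4 shifts the range to ℂ ∖ {-4}. f omits exactly -4.

Omitted value: -4.


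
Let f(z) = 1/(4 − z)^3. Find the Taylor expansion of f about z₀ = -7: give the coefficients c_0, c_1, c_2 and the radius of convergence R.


Let w = z − z₀, so z = z₀ + w.
Then 4 − z = 4 − (z₀ + w) = (4 − z₀) − w = 11 − w.
f(z) = 1/(11 − w)^3 = (1/(11)^3) · (1 − w/(11))^{−3}.
By the binomial series (1−u)^{−3} = Σ_{n≥0} C(n+2, 2) u^n for |u|<1, with u = w/(11):
  c_n = C(n+2, 2) / (11)^(n+3).
  c_0 = 1/(11)^3 = 1/1331.
  c_1 = 3/(11)^4 = 3/14641.
  c_2 = 6/(11)^5 = 6/161051.
The series is valid for |w/d| < 1, i.e. |z − z₀| < |d|.
Radius of convergence: R = |4 − z₀| = |11| = 11 (distance from z₀ to the singularity z = 4).

c_0 = 1/1331, c_1 = 3/14641, c_2 = 6/161051; R = 11.


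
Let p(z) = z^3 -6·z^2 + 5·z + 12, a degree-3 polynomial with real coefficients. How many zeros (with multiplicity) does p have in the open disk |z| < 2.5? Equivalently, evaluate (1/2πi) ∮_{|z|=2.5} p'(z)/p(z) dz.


The zeros of p are: 3, 4, -1.
Their magnitudes are: 3, 4, 1.
Zeros with |z| < R = 2.5: -1.
Count = 1.
By the argument principle, (1/2πi) ∮_{|z|=R} p'(z)/p(z) dz equals exactly this count.

Number of zeros inside |z| < 2.5: 1.


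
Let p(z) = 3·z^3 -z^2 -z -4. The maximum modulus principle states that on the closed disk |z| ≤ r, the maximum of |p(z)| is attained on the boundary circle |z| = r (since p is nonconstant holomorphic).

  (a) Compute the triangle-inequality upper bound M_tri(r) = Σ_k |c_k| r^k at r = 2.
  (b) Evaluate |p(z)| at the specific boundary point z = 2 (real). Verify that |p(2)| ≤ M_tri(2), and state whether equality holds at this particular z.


Coefficients: c_0 = -4, c_1 = -1, c_2 = -1, c_3 = 3. Radius r = 2.
Part (a). Triangle bound: M_tri(r) = Σ_k |c_k| r^k
  = |-4|·2^0 + |-1|·2^1 + |-1|·2^2 + |3|·2^3
  = 4 + 2 + 4 + 24 = 34.
This bounds M(r) := max_{|z|=r} |p(z)| from above; equality holds iff all terms c_k z^k can be made to align in phase at a single z on |z|=r.
Part (b). At z = 2 (real, on the circle |z| = r):
  p(2) = (-4)·2^0 + (-1)·2^1 + (-1)·2^2 + (3)·2^3 = 14.
  |p(2)| = 14.
Check: |p(2)| = 14 ≤ 34 = M_tri(2). ✓ Equality does not hold at z = 2 (the coefficients have mixed signs, so the terms do not all align in phase there).

M_tri(2) = 34; |p(2)| = 14; equality at z=2: no.


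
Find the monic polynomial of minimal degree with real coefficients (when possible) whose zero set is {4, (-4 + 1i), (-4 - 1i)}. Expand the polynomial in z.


The polynomial is p(z) = ∏_{α ∈ S} (z − α), where S = {4, (-4 + 1i), (-4 - 1i)}.
Expanding the product yields: p(z) = z^3 + 4·z^2 -15·z -68.
Note conjugate pairs combine to real quadratics: (z − (-4+1i))(z − (-4−1i)) = z² + 8z + 17.
The resulting polynomial has degree 3 and real coefficients as required.

p(z) = z^3 + 4·z^2 -15·z -68.


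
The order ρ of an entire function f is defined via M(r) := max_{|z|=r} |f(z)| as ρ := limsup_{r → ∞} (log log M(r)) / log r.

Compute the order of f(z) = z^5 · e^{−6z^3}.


M(r) = max_{|z|=r} |1|·|z|^5·|e^{−6z^3}| = 1·r^5 · e^{6r^3} (the factors attain their maxima compatibly on |z|=r). Then log M(r) = log 1 + 5·log r + 6r^3, dominated by the last term, so log log M(r) ~ 3·log r. The polynomial factor 1z^5 contributes only a log r term and does not affect the order. ρ = 3.
Therefore ρ = 3.

Order ρ = 3.


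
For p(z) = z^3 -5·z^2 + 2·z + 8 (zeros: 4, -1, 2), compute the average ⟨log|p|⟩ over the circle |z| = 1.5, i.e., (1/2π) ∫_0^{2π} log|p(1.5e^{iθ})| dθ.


Zeros: -1, 2, 4; r = 1.5.
Inside |z| < r: -1. Outside (|z| ≥ r): 2, 4.
p(0) = 8, so log|p(0)| = log(8) = 2.0794.
Apply Jensen: I(r) = log|p(0)| + Σ_k log(r/|z_k|), summed over zeros inside |z| < r.
  log(r/|z_k|) for z_k = -1: log(1.5/1) = 0.4055
  Outside zeros (2, 4) contribute nothing to the Jensen sum.
Sum over inside zeros: 0.4055.
I(r) = log|p(0)| + (inside sum) = 2.0794 + 0.4055 = 2.4849.
Note: since some zeros are outside |z| ≤ r, the simplified n·log(r) form does NOT apply — only the inside zeros contribute.

I(r) ≈ 2.4849.


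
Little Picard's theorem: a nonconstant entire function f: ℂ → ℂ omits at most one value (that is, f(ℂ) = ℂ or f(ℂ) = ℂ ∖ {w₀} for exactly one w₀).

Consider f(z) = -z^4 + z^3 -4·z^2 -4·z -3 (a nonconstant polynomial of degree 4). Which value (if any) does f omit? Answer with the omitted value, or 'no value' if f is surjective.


Little Picard bounds the complement of f(ℂ) to at most one point.
For every w ∈ ℂ, the equation p(z) − w = 0 is a nonconstant polynomial in z and hence has at least one root by the fundamental theorem of algebra. So p is surjective onto ℂ, omitting no value.

Omitted value: no value.


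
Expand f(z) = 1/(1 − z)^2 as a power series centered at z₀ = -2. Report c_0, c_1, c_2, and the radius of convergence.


Let w = z − z₀, so z = z₀ + w.
Then 1 − z = 1 − (z₀ + w) = (1 − z₀) − w = 3 − w.
f(z) = 1/(3 − w)^2 = (1/(3)^2) · (1 − w/(3))^{−2}.
By the binomial series (1−u)^{−2} = Σ_{n≥0} C(n+1, 1) u^n for |u|<1, with u = w/(3):
  c_n = C(n+1, 1) / (3)^(n+2).
  c_0 = 1/(3)^2 = 1/9.
  c_1 = 2/(3)^3 = 2/27.
  c_2 = 3/(3)^4 = 1/27.
The series is valid for |w/d| < 1, i.e. |z − z₀| < |d|.
Radius of convergence: R = |1 − z₀| = |3| = 3 (distance from z₀ to the singularity z = 1).

c_0 = 1/9, c_1 = 2/27, c_2 = 1/27; R = 3.


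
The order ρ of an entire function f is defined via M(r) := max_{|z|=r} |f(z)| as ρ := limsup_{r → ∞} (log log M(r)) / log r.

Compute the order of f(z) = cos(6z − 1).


cos(w) is a linear combination of e^{iw} and e^{−iw} (or e^w, e^{−w} in the hyperbolic case), so |cos(w)| ≤ e^{|w|}. With w = 6z − 1, |w| ≤ 6|z| + 1 = 6r + 1 on |z| = r, giving M(r) ≤ e^{6r + 1}, so ρ ≤ 1. On a suitable ray (z = it for sin/cos; z = t for sinh/cosh, t real → ∞), |cos(6z − 1)| grows like e^{6|t|}/2, so ρ ≥ 1. Hence ρ = 1.
Therefore ρ = 1.

Order ρ = 1.


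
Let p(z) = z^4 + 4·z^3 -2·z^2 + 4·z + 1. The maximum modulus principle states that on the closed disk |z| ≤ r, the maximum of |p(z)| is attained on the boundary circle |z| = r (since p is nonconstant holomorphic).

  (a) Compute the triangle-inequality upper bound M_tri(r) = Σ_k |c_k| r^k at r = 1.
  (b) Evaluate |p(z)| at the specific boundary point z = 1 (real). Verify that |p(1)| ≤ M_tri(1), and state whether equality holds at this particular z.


Coefficients: c_0 = 1, c_1 = 4, c_2 = -2, c_3 = 4, c_4 = 1. Radius r = 1.
Part (a). Triangle bound: M_tri(r) = Σ_k |c_k| r^k
  = |1|·1^0 + |4|·1^1 + |-2|·1^2 + |4|·1^3 + |1|·1^4
  = 1 + 4 + 2 + 4 + 1 = 12.
This bounds M(r) := max_{|z|=r} |p(z)| from above; equality holds iff all terms c_k z^k can be made to align in phase at a single z on |z|=r.
Part (b). At z = 1 (real, on the circle |z| = r):
  p(1) = (1)·1^0 + (4)·1^1 + (-2)·1^2 + (4)·1^3 + (1)·1^4 = 8.
  |p(1)| = 8.
Check: |p(1)| = 8 ≤ 12 = M_tri(1). ✓ Equality does not hold at z = 1 (the coefficients have mixed signs, so the terms do not all align in phase there).

M_tri(1) = 12; |p(1)| = 8; equality at z=1: no.


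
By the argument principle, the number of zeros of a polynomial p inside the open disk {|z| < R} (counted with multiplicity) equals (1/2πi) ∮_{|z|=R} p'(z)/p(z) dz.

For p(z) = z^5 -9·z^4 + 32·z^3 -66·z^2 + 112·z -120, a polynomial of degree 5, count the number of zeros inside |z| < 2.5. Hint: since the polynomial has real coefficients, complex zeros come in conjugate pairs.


The zeros of p are: (3 + 1i), (3 - 1i), (0 + 2i), (0 - 2i), 3.
Their magnitudes are: 3.162, 3.162, 2, 2, 3.
Zeros with |z| < R = 2.5: (0 + 2i), (0 - 2i).
Count = 2.
By the argument principle, (1/2πi) ∮_{|z|=R} p'(z)/p(z) dz equals exactly this count.

Number of zeros inside |z| < 2.5: 2.


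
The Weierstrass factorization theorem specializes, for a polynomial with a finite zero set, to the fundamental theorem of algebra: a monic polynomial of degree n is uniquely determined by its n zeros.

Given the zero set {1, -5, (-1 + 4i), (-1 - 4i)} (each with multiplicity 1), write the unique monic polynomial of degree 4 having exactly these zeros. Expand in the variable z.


The polynomial is p(z) = ∏_{α ∈ S} (z − α), where S = {1, -5, (-1 + 4i), (-1 - 4i)}.
Expanding the product yields: p(z) = z^4 + 6·z^3 + 20·z^2 + 58·z -85.
Note conjugate pairs combine to real quadratics: (z − (-1+4i))(z − (-1−4i)) = z² + 2z + 17.
The resulting polynomial has degree 4 and real coefficients as required.

p(z) = z^4 + 6·z^3 + 20·z^2 + 58·z -85.


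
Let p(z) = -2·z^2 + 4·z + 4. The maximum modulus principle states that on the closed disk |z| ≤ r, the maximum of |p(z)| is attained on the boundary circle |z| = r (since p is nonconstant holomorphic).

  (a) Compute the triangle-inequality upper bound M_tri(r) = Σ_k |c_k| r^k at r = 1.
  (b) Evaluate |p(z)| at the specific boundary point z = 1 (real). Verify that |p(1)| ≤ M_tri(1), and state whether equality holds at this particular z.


Coefficients: c_0 = 4, c_1 = 4, c_2 = -2. Radius r = 1.
Part (a). Triangle bound: M_tri(r) = Σ_k |c_k| r^k
  = |4|·1^0 + |4|·1^1 + |-2|·1^2
  = 4 + 4 + 2 = 10.
This bounds M(r) := max_{|z|=r} |p(z)| from above; equality holds iff all terms c_k z^k can be made to align in phase at a single z on |z|=r.
Part (b). At z = 1 (real, on the circle |z| = r):
  p(1) = (4)·1^0 + (4)·1^1 + (-2)·1^2 = 6.
  |p(1)| = 6.
Check: |p(1)| = 6 ≤ 10 = M_tri(1). ✓ Equality does not hold at z = 1 (the coefficients have mixed signs, so the terms do not all align in phase there).

M_tri(1) = 10; |p(1)| = 6; equality at z=1: no.


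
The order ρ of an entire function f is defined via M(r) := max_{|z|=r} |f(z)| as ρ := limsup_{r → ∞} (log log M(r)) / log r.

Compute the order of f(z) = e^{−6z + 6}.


|e^{−6z + 6}| = e^{Re(-6·z) + 6} ≤ e^{6|z|^1 + 6} = e^{6r^1 + 6} on |z| = r, so ρ ≤ 1. Choosing z on |z|=r so that -6·z is real positive (always possible by picking arg z appropriately) gives |f(z)| = e^{6r^1 + 6}, matching the bound. The additive constant 6 does not affect log log M(r) ~ 1·log r. Hence ρ = 1.
Therefore ρ = 1.

Order ρ = 1.


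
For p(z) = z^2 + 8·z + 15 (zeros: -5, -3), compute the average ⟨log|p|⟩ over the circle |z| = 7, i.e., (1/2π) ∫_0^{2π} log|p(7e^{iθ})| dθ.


Zeros: -5, -3; r = 7.
Inside |z| < r: -5, -3. Outside (|z| ≥ r): ∅.
p(0) = 15, so log|p(0)| = log(15) = 2.7081.
Apply Jensen: I(r) = log|p(0)| + Σ_k log(r/|z_k|), summed over zeros inside |z| < r.
  log(r/|z_k|) for z_k = -5: log(7/5) = 0.3365
  log(r/|z_k|) for z_k = -3: log(7/3) = 0.8473
Sum over inside zeros: 1.1838.
I(r) = log|p(0)| + (inside sum) = 2.7081 + 1.1838 = 3.8918.
Closed form (all zeros inside, monic): I(r) = n·log(r) = 2·log(7) = 3.8918. ✓

I(r) ≈ 3.8918.


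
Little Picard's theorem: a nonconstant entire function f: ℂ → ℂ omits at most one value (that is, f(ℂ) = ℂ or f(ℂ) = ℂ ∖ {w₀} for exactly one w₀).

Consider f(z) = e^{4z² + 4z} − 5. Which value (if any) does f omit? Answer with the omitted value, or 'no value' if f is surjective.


Little Picard bounds the complement of f(ℂ) to at most one point.
The exponent g(z) = 4z² + 4z is a nonconstant polynomial, hence surjective onto ℂ. So e^{g(z)} takes every value in {e^w : w ∈ ℂ} = ℂ ∖ {0}. Adding -5 shifts the range to ℂ ∖ {-5}. f omits exactly -5.

Omitted value: -5.


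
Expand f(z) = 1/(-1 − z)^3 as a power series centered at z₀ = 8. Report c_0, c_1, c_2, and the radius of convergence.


Let w = z − z₀, so z = z₀ + w.
Then -1 − z = -1 − (z₀ + w) = (-1 − z₀) − w = -9 − w.
f(z) = 1/(-9 − w)^3 = (1/(-9)^3) · (1 − w/(-9))^{−3}.
By the binomial series (1−u)^{−3} = Σ_{n≥0} C(n+2, 2) u^n for |u|<1, with u = w/(-9):
  c_n = C(n+2, 2) / (-9)^(n+3).
  c_0 = 1/(-9)^3 = -1/729.
  c_1 = 3/(-9)^4 = 1/2187.
  c_2 = 6/(-9)^5 = -2/19683.
The series is valid for |w/d| < 1, i.e. |z − z₀| < |d|.
Radius of convergence: R = |-1 − z₀| = |-9| = 9 (distance from z₀ to the singularity z = -1).

c_0 = -1/729, c_1 = 1/2187, c_2 = -2/19683; R = 9.


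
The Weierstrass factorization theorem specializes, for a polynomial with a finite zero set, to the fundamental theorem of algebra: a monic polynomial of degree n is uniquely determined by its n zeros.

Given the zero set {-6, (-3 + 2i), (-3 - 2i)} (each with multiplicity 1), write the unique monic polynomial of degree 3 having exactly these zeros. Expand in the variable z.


The polynomial is p(z) = ∏_{α ∈ S} (z − α), where S = {-6, (-3 + 2i), (-3 - 2i)}.
Expanding the product yields: p(z) = z^3 + 12·z^2 + 49·z + 78.
Note conjugate pairs combine to real quadratics: (z − (-3+2i))(z − (-3−2i)) = z² + 6z + 13.
The resulting polynomial has degree 3 and real coefficients as required.

p(z) = z^3 + 12·z^2 + 49·z + 78.


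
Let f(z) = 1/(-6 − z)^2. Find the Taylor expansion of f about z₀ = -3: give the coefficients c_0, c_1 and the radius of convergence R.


Let w = z − z₀, so z = z₀ + w.
Then -6 − z = -6 − (z₀ + w) = (-6 − z₀) − w = -3 − w.
f(z) = 1/(-3 − w)^2 = (1/(-3)^2) · (1 − w/(-3))^{−2}.
By the binomial series (1−u)^{−2} = Σ_{n≥0} C(n+1, 1) u^n for |u|<1, with u = w/(-3):
  c_n = C(n+1, 1) / (-3)^(n+2).
  c_0 = 1/(-3)^2 = 1/9.
  c_1 = 2/(-3)^3 = -2/27.
The series is valid for |w/d| < 1, i.e. |z − z₀| < |d|.
Radius of convergence: R = |-6 − z₀| = |-3| = 3 (distance from z₀ to the singularity z = -6).

c_0 = 1/9, c_1 = -2/27; R = 3.


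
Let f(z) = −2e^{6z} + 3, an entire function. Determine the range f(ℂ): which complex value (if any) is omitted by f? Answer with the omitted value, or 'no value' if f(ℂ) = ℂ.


Little Picard bounds the complement of f(ℂ) to at most one point.
e^{6z} is never zero on ℂ, so -2·e^{6z} takes every value in ℂ ∖ {0}. Adding 3 shifts the range to ℂ ∖ {3}. Thus f omits exactly the value 3.

Omitted value: 3.


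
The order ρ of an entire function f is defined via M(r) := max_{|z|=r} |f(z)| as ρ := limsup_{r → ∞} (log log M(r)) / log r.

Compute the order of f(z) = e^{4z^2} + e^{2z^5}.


Each summand is entire of order 2 and 5 respectively (as in the single-exponential case). The order of a sum is at most the max of the orders, so ρ ≤ 5. For the lower bound: on |z|=r choose arg z so that 2z^5 is real positive; then |e^{2z^5}| = e^{2r^5} while |e^{4z^2}| ≤ e^{4r^2} = o(e^{2r^5}). So |f| ≥ e^{2r^5}(1 − o(1)) and ρ ≥ 5. Hence ρ = max(2, 5) = 5.
Therefore ρ = 5.

Order ρ = 5.


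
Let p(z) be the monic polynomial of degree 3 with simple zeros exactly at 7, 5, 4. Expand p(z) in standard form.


The polynomial is p(z) = ∏_{α ∈ S} (z − α), where S = {7, 5, 4}.
Expanding the product yields: p(z) = z^3 -16·z^2 + 83·z -140.
The resulting polynomial has degree 3 and real coefficients as required.

p(z) = z^3 -16·z^2 + 83·z -140.


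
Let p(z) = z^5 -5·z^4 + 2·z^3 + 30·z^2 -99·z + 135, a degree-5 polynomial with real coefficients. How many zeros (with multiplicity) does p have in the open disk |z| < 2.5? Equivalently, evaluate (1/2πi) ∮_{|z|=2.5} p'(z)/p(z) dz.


The zeros of p are: 3, 3, -3, (1 + 2i), (1 - 2i).
Their magnitudes are: 3, 3, 3, 2.236, 2.236.
Zeros with |z| < R = 2.5: (1 + 2i), (1 - 2i).
Count = 2.
By the argument principle, (1/2πi) ∮_{|z|=R} p'(z)/p(z) dz equals exactly this count.

Number of zeros inside |z| < 2.5: 2.


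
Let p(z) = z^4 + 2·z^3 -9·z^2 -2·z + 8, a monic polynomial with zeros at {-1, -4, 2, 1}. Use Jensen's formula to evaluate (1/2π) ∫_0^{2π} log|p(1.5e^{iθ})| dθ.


Zeros: -4, -1, 1, 2; r = 1.5.
Inside |z| < r: -1, 1. Outside (|z| ≥ r): -4, 2.
p(0) = 8, so log|p(0)| = log(8) = 2.0794.
Apply Jensen: I(r) = log|p(0)| + Σ_k log(r/|z_k|), summed over zeros inside |z| < r.
  log(r/|z_k|) for z_k = -1: log(1.5/1) = 0.4055
  log(r/|z_k|) for z_k = 1: log(1.5/1) = 0.4055
  Outside zeros (-4, 2) contribute nothing to the Jensen sum.
Sum over inside zeros: 0.8109.
I(r) = log|p(0)| + (inside sum) = 2.0794 + 0.8109 = 2.8904.
Note: since some zeros are outside |z| ≤ r, the simplified n·log(r) form does NOT apply — only the inside zeros contribute.

I(r) ≈ 2.8904.


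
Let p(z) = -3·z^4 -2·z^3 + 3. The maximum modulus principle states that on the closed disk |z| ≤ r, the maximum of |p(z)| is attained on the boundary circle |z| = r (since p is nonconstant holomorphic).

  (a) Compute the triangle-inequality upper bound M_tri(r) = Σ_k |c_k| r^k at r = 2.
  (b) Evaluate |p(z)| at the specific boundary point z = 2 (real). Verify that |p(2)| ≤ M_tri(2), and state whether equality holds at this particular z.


Coefficients: c_0 = 3, c_1 = 0, c_2 = 0, c_3 = -2, c_4 = -3. Radius r = 2.
Part (a). Triangle bound: M_tri(r) = Σ_k |c_k| r^k
  = |3|·2^0 + |0|·2^1 + |0|·2^2 + |-2|·2^3 + |-3|·2^4
  = 3 + 0 + 0 + 16 + 48 = 67.
This bounds M(r) := max_{|z|=r} |p(z)| from above; equality holds iff all terms c_k z^k can be made to align in phase at a single z on |z|=r.
Part (b). At z = 2 (real, on the circle |z| = r):
  p(2) = (3)·2^0 + (0)·2^1 + (0)·2^2 + (-2)·2^3 + (-3)·2^4 = -61.
  |p(2)| = 61.
Check: |p(2)| = 61 ≤ 67 = M_tri(2). ✓ Equality does not hold at z = 2 (the coefficients have mixed signs, so the terms do not all align in phase there).

M_tri(2) = 67; |p(2)| = 61; equality at z=2: no.


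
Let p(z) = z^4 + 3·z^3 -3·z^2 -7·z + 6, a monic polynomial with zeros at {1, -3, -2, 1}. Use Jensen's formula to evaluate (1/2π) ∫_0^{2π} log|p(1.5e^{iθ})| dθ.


Zeros: -3, -2, 1, 1; r = 1.5.
Inside |z| < r: 1, 1. Outside (|z| ≥ r): -3, -2.
p(0) = 6, so log|p(0)| = log(6) = 1.7918.
Apply Jensen: I(r) = log|p(0)| + Σ_k log(r/|z_k|), summed over zeros inside |z| < r.
  log(r/|z_k|) for z_k = 1: log(1.5/1) = 0.4055
  log(r/|z_k|) for z_k = 1: log(1.5/1) = 0.4055
  Outside zeros (-3, -2) contribute nothing to the Jensen sum.
Sum over inside zeros: 0.8109.
I(r) = log|p(0)| + (inside sum) = 1.7918 + 0.8109 = 2.6027.
Note: since some zeros are outside |z| ≤ r, the simplified n·log(r) form does NOT apply — only the inside zeros contribute.

I(r) ≈ 2.6027.


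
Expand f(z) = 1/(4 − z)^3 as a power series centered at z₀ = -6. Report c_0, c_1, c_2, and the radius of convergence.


Let w = z − z₀, so z = z₀ + w.
Then 4 − z = 4 − (z₀ + w) = (4 − z₀) − w = 10 − w.
f(z) = 1/(10 − w)^3 = (1/(10)^3) · (1 − w/(10))^{−3}.
By the binomial series (1−u)^{−3} = Σ_{n≥0} C(n+2, 2) u^n for |u|<1, with u = w/(10):
  c_n = C(n+2, 2) / (10)^(n+3).
  c_0 = 1/(10)^3 = 1/1000.
  c_1 = 3/(10)^4 = 3/10000.
  c_2 = 6/(10)^5 = 3/50000.
The series is valid for |w/d| < 1, i.e. |z − z₀| < |d|.
Radius of convergence: R = |4 − z₀| = |10| = 10 (distance from z₀ to the singularity z = 4).

c_0 = 1/1000, c_1 = 3/10000, c_2 = 3/50000; R = 10.


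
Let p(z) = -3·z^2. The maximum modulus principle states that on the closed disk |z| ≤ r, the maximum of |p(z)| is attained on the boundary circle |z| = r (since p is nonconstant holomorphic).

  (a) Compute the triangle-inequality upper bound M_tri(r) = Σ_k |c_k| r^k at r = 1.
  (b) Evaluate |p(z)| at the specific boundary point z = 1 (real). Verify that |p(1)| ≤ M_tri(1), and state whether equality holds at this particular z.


Coefficients: c_0 = 0, c_1 = 0, c_2 = -3. Radius r = 1.
Part (a). Triangle bound: M_tri(r) = Σ_k |c_k| r^k
  = |0|·1^0 + |0|·1^1 + |-3|·1^2
  = 0 + 0 + 3 = 3.
This bounds M(r) := max_{|z|=r} |p(z)| from above; equality holds iff all terms c_k z^k can be made to align in phase at a single z on |z|=r.
Part (b). At z = 1 (real, on the circle |z| = r):
  p(1) = (0)·1^0 + (0)·1^1 + (-3)·1^2 = -3.
  |p(1)| = 3.
Since all nonzero coefficients share the same sign, |p(1)| = 3 = M_tri(1); the triangle bound is attained at z = 1, so in fact M(r) = 3.

M_tri(1) = 3; |p(1)| = 3; equality at z=1: yes.


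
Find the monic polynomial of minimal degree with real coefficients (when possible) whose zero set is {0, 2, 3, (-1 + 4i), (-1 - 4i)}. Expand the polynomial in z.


The polynomial is p(z) = ∏_{α ∈ S} (z − α), where S = {0, 2, 3, (-1 + 4i), (-1 - 4i)}.
Expanding the product yields: p(z) = z^5 -3·z^4 + 13·z^3 -73·z^2 + 102·z.
Note conjugate pairs combine to real quadratics: (z − (-1+4i))(z − (-1−4i)) = z² + 2z + 17.
The resulting polynomial has degree 5 and real coefficients as required.

p(z) = z^5 -3·z^4 + 13·z^3 -73·z^2 + 102·z.


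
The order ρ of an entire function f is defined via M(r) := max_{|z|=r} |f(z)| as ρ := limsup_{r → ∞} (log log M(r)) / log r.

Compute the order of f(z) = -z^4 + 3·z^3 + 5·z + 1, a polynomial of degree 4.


|f(z)| ≤ Σ|c_k|·r^k = O(r^4) as r → ∞. Polynomial growth is O(e^{r^ε}) for every ε > 0 (since r^4/e^{r^ε} → 0), so ρ ≤ ε for all ε > 0, i.e. ρ = 0. Every nonconstant polynomial has order 0.
Therefore ρ = 0.

Order ρ = 0.


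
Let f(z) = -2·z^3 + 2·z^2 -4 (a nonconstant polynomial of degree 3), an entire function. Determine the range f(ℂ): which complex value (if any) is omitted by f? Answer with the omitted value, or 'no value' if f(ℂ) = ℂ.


Little Picard bounds the complement of f(ℂ) to at most one point.
For every w ∈ ℂ, the equation p(z) − w = 0 is a nonconstant polynomial in z and hence has at least one root by the fundamental theorem of algebra. So p is surjective onto ℂ, omitting no value.

Omitted value: no value.


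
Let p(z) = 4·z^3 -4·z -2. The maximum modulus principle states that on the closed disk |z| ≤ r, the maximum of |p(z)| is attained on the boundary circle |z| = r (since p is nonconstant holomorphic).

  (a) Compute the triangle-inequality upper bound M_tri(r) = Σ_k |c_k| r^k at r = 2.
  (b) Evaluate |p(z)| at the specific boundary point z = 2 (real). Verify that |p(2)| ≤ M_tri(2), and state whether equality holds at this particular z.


Coefficients: c_0 = -2, c_1 = -4, c_2 = 0, c_3 = 4. Radius r = 2.
Part (a). Triangle bound: M_tri(r) = Σ_k |c_k| r^k
  = |-2|·2^0 + |-4|·2^1 + |0|·2^2 + |4|·2^3
  = 2 + 8 + 0 + 32 = 42.
This bounds M(r) := max_{|z|=r} |p(z)| from above; equality holds iff all terms c_k z^k can be made to align in phase at a single z on |z|=r.
Part (b). At z = 2 (real, on the circle |z| = r):
  p(2) = (-2)·2^0 + (-4)·2^1 + (0)·2^2 + (4)·2^3 = 22.
  |p(2)| = 22.
Check: |p(2)| = 22 ≤ 42 = M_tri(2). ✓ Equality does not hold at z = 2 (the coefficients have mixed signs, so the terms do not all align in phase there).

M_tri(2) = 42; |p(2)| = 22; equality at z=2: no.


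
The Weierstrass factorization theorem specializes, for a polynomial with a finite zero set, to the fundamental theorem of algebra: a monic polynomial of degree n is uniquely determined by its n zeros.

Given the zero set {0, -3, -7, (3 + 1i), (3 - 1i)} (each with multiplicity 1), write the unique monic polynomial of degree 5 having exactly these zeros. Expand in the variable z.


The polynomial is p(z) = ∏_{α ∈ S} (z − α), where S = {0, -3, -7, (3 + 1i), (3 - 1i)}.
Expanding the product yields: p(z) = z^5 + 4·z^4 -29·z^3 -26·z^2 + 210·z.
Note conjugate pairs combine to real quadratics: (z − (3+1i))(z − (3−1i)) = z² − 6z + 10.
The resulting polynomial has degree 5 and real coefficients as required.

p(z) = z^5 + 4·z^4 -29·z^3 -26·z^2 + 210·z.


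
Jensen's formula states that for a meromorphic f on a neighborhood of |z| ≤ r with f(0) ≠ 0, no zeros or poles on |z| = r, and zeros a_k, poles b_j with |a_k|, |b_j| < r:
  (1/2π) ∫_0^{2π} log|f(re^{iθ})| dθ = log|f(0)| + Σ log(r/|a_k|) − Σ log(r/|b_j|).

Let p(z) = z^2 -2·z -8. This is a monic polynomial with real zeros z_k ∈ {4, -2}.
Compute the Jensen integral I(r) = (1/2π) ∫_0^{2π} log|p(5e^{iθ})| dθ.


Zeros: -2, 4; r = 5.
Inside |z| < r: -2, 4. Outside (|z| ≥ r): ∅.
p(0) = -8, so log|p(0)| = log(8) = 2.0794.
Apply Jensen: I(r) = log|p(0)| + Σ_k log(r/|z_k|), summed over zeros inside |z| < r.
  log(r/|z_k|) for z_k = 4: log(5/4) = 0.2231
  log(r/|z_k|) for z_k = -2: log(5/2) = 0.9163
Sum over inside zeros: 1.1394.
I(r) = log|p(0)| + (inside sum) = 2.0794 + 1.1394 = 3.2189.
Closed form (all zeros inside, monic): I(r) = n·log(r) = 2·log(5) = 3.2189. ✓

I(r) ≈ 3.2189.


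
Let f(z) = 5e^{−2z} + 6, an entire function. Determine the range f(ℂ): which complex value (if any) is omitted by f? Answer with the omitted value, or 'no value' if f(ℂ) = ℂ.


Little Picard bounds the complement of f(ℂ) to at most one point.
e^{−2z} is never zero on ℂ, so 5·e^{−2z} takes every value in ℂ ∖ {0}. Adding 6 shifts the range to ℂ ∖ {6}. Thus f omits exactly the value 6.

Omitted value: 6.


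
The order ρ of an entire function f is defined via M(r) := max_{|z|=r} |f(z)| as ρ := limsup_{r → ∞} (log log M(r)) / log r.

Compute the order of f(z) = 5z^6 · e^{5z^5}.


M(r) = max_{|z|=r} |5|·|z|^6·|e^{5z^5}| = 5·r^6 · e^{5r^5} (the factors attain their maxima compatibly on |z|=r). Then log M(r) = log 5 + 6·log r + 5r^5, dominated by the last term, so log log M(r) ~ 5·log r. The polynomial factor 5z^6 contributes only a log r term and does not affect the order. ρ = 5.
Therefore ρ = 5.

Order ρ = 5.


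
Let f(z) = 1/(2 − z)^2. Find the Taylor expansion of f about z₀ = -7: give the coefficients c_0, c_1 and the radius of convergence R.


Let w = z − z₀, so z = z₀ + w.
Then 2 − z = 2 − (z₀ + w) = (2 − z₀) − w = 9 − w.
f(z) = 1/(9 − w)^2 = (1/(9)^2) · (1 − w/(9))^{−2}.
By the binomial series (1−u)^{−2} = Σ_{n≥0} C(n+1, 1) u^n for |u|<1, with u = w/(9):
  c_n = C(n+1, 1) / (9)^(n+2).
  c_0 = 1/(9)^2 = 1/81.
  c_1 = 2/(9)^3 = 2/729.
The series is valid for |w/d| < 1, i.e. |z − z₀| < |d|.
Radius of convergence: R = |2 − z₀| = |9| = 9 (distance from z₀ to the singularity z = 2).

c_0 = 1/81, c_1 = 2/729; R = 9.


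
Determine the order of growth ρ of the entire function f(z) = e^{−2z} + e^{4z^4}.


Each summand is entire of order 1 and 4 respectively (as in the single-exponential case). The order of a sum is at most the max of the orders, so ρ ≤ 4. For the lower bound: on |z|=r choose arg z so that 4z^4 is real positive; then |e^{4z^4}| = e^{4r^4} while |e^{-2z}| ≤ e^{2r^1} = o(e^{4r^4}). So |f| ≥ e^{4r^4}(1 − o(1)) and ρ ≥ 4. Hence ρ = max(1, 4) = 4.
Therefore ρ = 4.

Order ρ = 4.


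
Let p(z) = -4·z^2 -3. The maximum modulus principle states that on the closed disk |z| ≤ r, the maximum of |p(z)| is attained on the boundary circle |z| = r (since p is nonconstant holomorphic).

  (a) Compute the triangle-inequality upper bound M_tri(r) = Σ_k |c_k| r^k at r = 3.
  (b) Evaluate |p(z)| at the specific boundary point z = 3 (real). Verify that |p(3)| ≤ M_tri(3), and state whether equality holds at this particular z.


Coefficients: c_0 = -3, c_1 = 0, c_2 = -4. Radius r = 3.
Part (a). Triangle bound: M_tri(r) = Σ_k |c_k| r^k
  = |-3|·3^0 + |0|·3^1 + |-4|·3^2
  = 3 + 0 + 36 = 39.
This bounds M(r) := max_{|z|=r} |p(z)| from above; equality holds iff all terms c_k z^k can be made to align in phase at a single z on |z|=r.
Part (b). At z = 3 (real, on the circle |z| = r):
  p(3) = (-3)·3^0 + (0)·3^1 + (-4)·3^2 = -39.
  |p(3)| = 39.
Since all nonzero coefficients share the same sign, |p(3)| = 39 = M_tri(3); the triangle bound is attained at z = 3, so in fact M(r) = 39.

M_tri(3) = 39; |p(3)| = 39; equality at z=3: yes.


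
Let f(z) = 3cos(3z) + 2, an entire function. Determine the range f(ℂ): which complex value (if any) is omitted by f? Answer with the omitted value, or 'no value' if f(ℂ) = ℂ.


Little Picard bounds the complement of f(ℂ) to at most one point.
cos is entire and surjective onto ℂ: for every w ∈ ℂ, cos(ζ) = w has a solution ζ ∈ ℂ (e.g., via the complex inverse arccos). With ζ = 3z this gives z = ζ/(3). Then 3·cos(3z) takes every value in 3·ℂ = ℂ, and adding 2 is a bijection of ℂ. So f is surjective and omits no value. (Note: only on the real line is cos bounded by [−1, 1].)

Omitted value: no value.


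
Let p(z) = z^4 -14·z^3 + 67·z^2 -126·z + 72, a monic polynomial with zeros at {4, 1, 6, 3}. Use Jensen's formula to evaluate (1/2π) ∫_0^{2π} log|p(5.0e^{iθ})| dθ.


Zeros: 1, 3, 4, 6; r = 5.0.
Inside |z| < r: 1, 3, 4. Outside (|z| ≥ r): 6.
p(0) = 72, so log|p(0)| = log(72) = 4.2767.
Apply Jensen: I(r) = log|p(0)| + Σ_k log(r/|z_k|), summed over zeros inside |z| < r.
  log(r/|z_k|) for z_k = 4: log(5.0/4) = 0.2231
  log(r/|z_k|) for z_k = 1: log(5.0/1) = 1.6094
  log(r/|z_k|) for z_k = 3: log(5.0/3) = 0.5108
  Outside zeros (6) contribute nothing to the Jensen sum.
Sum over inside zeros: 2.3434.
I(r) = log|p(0)| + (inside sum) = 4.2767 + 2.3434 = 6.6201.
Note: since some zeros are outside |z| ≤ r, the simplified n·log(r) form does NOT apply — only the inside zeros contribute.

I(r) ≈ 6.6201.


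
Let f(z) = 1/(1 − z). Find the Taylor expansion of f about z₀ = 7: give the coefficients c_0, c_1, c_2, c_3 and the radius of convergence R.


Let w = z − z₀, so z = z₀ + w.
Then 1 − z = 1 − (z₀ + w) = (1 − z₀) − w = -6 − w.
f(z) = 1/(-6 − w) = (1/(-6)) · 1/(1 − w/(-6)) = Σ_{n≥0} w^n / (-6)^(n+1).
So c_n = 1/(-6)^(n+1):
  c_0 = 1/(-6)^1 = -1/6.
  c_1 = 1/(-6)^2 = 1/36.
  c_2 = 1/(-6)^3 = -1/216.
  c_3 = 1/(-6)^4 = 1/1296.
The series is valid for |w/d| < 1, i.e. |z − z₀| < |d|.
Radius of convergence: R = |1 − z₀| = |-6| = 6 (distance from z₀ to the singularity z = 1).

c_0 = -1/6, c_1 = 1/36, c_2 = -1/216, c_3 = 1/1296; R = 6.


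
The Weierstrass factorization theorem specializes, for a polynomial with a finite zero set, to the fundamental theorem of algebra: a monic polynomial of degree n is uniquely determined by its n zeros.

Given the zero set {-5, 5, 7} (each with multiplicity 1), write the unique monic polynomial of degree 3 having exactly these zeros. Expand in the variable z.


The polynomial is p(z) = ∏_{α ∈ S} (z − α), where S = {-5, 5, 7}.
Expanding the product yields: p(z) = z^3 -7·z^2 -25·z + 175.
The resulting polynomial has degree 3 and real coefficients as required.

p(z) = z^3 -7·z^2 -25·z + 175.


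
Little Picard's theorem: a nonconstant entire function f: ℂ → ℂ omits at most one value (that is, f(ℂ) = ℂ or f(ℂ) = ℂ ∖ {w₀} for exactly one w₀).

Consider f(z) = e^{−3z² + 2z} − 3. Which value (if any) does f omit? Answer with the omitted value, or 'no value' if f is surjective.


Little Picard bounds the complement of f(ℂ) to at most one point.
The exponent g(z) = −3z² + 2z is a nonconstant polynomial, hence surjective onto ℂ. So e^{g(z)} takes every value in {e^w : w ∈ ℂ} = ℂ ∖ {0}. Adding -3 shifts the range to ℂ ∖ {-3}. f omits exactly -3.

Omitted value: -3.


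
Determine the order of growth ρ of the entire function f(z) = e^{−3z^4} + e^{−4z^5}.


Each summand is entire of order 4 and 5 respectively (as in the single-exponential case). The order of a sum is at most the max of the orders, so ρ ≤ 5. For the lower bound: on |z|=r choose arg z so that -4z^5 is real positive; then |e^{-4z^5}| = e^{4r^5} while |e^{-3z^4}| ≤ e^{3r^4} = o(e^{4r^5}). So |f| ≥ e^{4r^5}(1 − o(1)) and ρ ≥ 5. Hence ρ = max(4, 5) = 5.
Therefore ρ = 5.

Order ρ = 5.


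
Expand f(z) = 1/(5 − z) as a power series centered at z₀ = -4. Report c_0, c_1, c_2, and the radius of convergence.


Let w = z − z₀, so z = z₀ + w.
Then 5 − z = 5 − (z₀ + w) = (5 − z₀) − w = 9 − w.
f(z) = 1/(9 − w) = (1/(9)) · 1/(1 − w/(9)) = Σ_{n≥0} w^n / (9)^(n+1).
So c_n = 1/(9)^(n+1):
  c_0 = 1/(9)^1 = 1/9.
  c_1 = 1/(9)^2 = 1/81.
  c_2 = 1/(9)^3 = 1/729.
The series is valid for |w/d| < 1, i.e. |z − z₀| < |d|.
Radius of convergence: R = |5 − z₀| = |9| = 9 (distance from z₀ to the singularity z = 5).

c_0 = 1/9, c_1 = 1/81, c_2 = 1/729; R = 9.


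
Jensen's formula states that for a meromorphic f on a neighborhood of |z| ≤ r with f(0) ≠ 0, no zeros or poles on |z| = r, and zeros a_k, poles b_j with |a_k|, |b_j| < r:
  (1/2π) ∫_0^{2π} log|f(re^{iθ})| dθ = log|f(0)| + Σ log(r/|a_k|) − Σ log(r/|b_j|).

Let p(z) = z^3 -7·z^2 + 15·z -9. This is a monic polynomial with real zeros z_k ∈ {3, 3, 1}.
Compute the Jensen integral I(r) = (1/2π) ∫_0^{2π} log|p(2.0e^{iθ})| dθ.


Zeros: 1, 3, 3; r = 2.0.
Inside |z| < r: 1. Outside (|z| ≥ r): 3, 3.
p(0) = -9, so log|p(0)| = log(9) = 2.1972.
Apply Jensen: I(r) = log|p(0)| + Σ_k log(r/|z_k|), summed over zeros inside |z| < r.
  log(r/|z_k|) for z_k = 1: log(2.0/1) = 0.6931
  Outside zeros (3, 3) contribute nothing to the Jensen sum.
Sum over inside zeros: 0.6931.
I(r) = log|p(0)| + (inside sum) = 2.1972 + 0.6931 = 2.8904.
Note: since some zeros are outside |z| ≤ r, the simplified n·log(r) form does NOT apply — only the inside zeros contribute.

I(r) ≈ 2.8904.


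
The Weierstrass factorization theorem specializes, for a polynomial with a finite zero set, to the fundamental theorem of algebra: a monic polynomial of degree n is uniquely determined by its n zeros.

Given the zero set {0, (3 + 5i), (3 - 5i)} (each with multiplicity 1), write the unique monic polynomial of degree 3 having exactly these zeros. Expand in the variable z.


The polynomial is p(z) = ∏_{α ∈ S} (z − α), where S = {0, (3 + 5i), (3 - 5i)}.
Expanding the product yields: p(z) = z^3 -6·z^2 + 34·z.
Note conjugate pairs combine to real quadratics: (z − (3+5i))(z − (3−5i)) = z² − 6z + 34.
The resulting polynomial has degree 3 and real coefficients as required.

p(z) = z^3 -6·z^2 + 34·z.


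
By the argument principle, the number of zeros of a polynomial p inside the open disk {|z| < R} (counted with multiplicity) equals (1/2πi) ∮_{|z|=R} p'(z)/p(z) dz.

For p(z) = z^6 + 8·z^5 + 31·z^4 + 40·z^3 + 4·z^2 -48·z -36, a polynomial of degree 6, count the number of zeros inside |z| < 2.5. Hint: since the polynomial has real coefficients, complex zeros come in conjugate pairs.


The zeros of p are: -1, (-3 + 3i), (-3 - 3i), 1, (-1 + 1i), (-1 - 1i).
Their magnitudes are: 1, 4.243, 4.243, 1, 1.414, 1.414.
Zeros with |z| < R = 2.5: -1, 1, (-1 + 1i), (-1 - 1i).
Count = 4.
By the argument principle, (1/2πi) ∮_{|z|=R} p'(z)/p(z) dz equals exactly this count.

Number of zeros inside |z| < 2.5: 4.


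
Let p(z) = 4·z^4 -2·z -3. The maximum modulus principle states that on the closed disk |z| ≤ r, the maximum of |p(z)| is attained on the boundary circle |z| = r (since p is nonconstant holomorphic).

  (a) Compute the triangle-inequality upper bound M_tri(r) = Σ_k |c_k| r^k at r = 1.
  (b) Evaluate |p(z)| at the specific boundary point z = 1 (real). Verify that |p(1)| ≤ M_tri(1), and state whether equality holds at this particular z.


Coefficients: c_0 = -3, c_1 = -2, c_2 = 0, c_3 = 0, c_4 = 4. Radius r = 1.
Part (a). Triangle bound: M_tri(r) = Σ_k |c_k| r^k
  = |-3|·1^0 + |-2|·1^1 + |0|·1^2 + |0|·1^3 + |4|·1^4
  = 3 + 2 + 0 + 0 + 4 = 9.
This bounds M(r) := max_{|z|=r} |p(z)| from above; equality holds iff all terms c_k z^k can be made to align in phase at a single z on |z|=r.
Part (b). At z = 1 (real, on the circle |z| = r):
  p(1) = (-3)·1^0 + (-2)·1^1 + (0)·1^2 + (0)·1^3 + (4)·1^4 = -1.
  |p(1)| = 1.
Check: |p(1)| = 1 ≤ 9 = M_tri(1). ✓ Equality does not hold at z = 1 (the coefficients have mixed signs, so the terms do not all align in phase there).

M_tri(1) = 9; |p(1)| = 1; equality at z=1: no.


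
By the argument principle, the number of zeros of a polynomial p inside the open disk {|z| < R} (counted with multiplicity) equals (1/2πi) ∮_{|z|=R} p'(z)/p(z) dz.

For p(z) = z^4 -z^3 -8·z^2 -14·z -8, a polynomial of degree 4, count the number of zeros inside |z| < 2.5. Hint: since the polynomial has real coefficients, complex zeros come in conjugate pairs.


The zeros of p are: -1, (-1 + 1i), (-1 - 1i), 4.
Their magnitudes are: 1, 1.414, 1.414, 4.
Zeros with |z| < R = 2.5: -1, (-1 + 1i), (-1 - 1i).
Count = 3.
By the argument principle, (1/2πi) ∮_{|z|=R} p'(z)/p(z) dz equals exactly this count.

Number of zeros inside |z| < 2.5: 3.
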